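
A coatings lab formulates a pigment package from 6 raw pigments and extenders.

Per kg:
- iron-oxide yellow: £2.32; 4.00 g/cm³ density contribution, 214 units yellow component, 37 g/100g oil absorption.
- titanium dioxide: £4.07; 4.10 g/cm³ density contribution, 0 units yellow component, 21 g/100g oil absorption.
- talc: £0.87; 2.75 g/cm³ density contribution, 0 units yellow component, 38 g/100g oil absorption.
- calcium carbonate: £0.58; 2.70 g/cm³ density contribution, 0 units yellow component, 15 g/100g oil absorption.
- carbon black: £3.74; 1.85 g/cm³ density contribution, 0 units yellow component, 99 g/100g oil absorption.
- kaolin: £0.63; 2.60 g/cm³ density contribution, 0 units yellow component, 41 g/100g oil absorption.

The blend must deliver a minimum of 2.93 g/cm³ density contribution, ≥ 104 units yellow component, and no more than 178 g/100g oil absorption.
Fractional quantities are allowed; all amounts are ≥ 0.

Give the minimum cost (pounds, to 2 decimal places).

Let x1 = kg of iron-oxide yellow, x2 = kg of titanium dioxide, x3 = kg of talc, x4 = kg of calcium carbonate, x5 = kg of carbon black, x6 = kg of kaolin.
min 2.32x1 + 4.07x2 + 0.87x3 + 0.58x4 + 3.74x5 + 0.63x6 subject to:
  4x1 + 4.1x2 + 2.75x3 + 2.7x4 + 1.85x5 + 2.6x6 ≥ 2.93   (density contribution)
  214x1 ≥ 104   (yellow component)
  37x1 + 21x2 + 38x3 + 15x4 + 99x5 + 41x6 ≤ 178   (oil absorption)
  x1, x2, x3, x4, x5, x6 ≥ 0.
At the optimum only iron-oxide yellow, calcium carbonate are positive (titanium dioxide, talc, carbon black, kaolin = 0). The density contribution and yellow component requirements are met with equality.
So iron-oxide yellow = 0.486 kg, calcium carbonate = 0.3652 kg.
Objective = 2.32·0.486 + 0.58·0.3652 = 1.3393.

£1.34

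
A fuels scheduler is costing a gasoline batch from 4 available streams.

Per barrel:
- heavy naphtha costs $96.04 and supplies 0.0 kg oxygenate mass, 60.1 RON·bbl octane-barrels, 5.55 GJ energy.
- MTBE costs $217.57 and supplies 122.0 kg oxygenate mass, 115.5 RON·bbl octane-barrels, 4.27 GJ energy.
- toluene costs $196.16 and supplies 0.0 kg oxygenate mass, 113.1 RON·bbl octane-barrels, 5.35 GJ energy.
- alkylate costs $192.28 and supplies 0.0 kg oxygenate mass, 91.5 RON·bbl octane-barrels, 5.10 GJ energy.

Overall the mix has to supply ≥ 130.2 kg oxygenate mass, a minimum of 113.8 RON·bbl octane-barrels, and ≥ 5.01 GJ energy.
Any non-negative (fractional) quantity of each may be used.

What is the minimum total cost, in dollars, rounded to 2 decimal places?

$240.03

This is a linear program. Let x1 = barrels of heavy naphtha, x2 = barrels of MTBE, x3 = barrels of toluene, x4 = barrels of alkylate.
Minimize 96.04x1 + 217.57x2 + 196.16x3 + 192.28x4 with:
  122x2 ≥ 130.2   (oxygenate mass)
  60.1x1 + 115.5x2 + 113.1x3 + 91.5x4 ≥ 113.8   (octane-barrels)
  5.55x1 + 4.27x2 + 5.35x3 + 5.1x4 ≥ 5.01   (energy)
  x1, x2, x3, x4 ≥ 0.
At the optimum only heavy naphtha, MTBE are positive (toluene, alkylate = 0). There the oxygenate mass and energy constraints are tight.
Optimal quantities: heavy naphtha = 0.081622 barrels, MTBE = 1.0672 barrels.
Cost = 96.04·0.081622 + 217.57·1.0672 = 240.0297.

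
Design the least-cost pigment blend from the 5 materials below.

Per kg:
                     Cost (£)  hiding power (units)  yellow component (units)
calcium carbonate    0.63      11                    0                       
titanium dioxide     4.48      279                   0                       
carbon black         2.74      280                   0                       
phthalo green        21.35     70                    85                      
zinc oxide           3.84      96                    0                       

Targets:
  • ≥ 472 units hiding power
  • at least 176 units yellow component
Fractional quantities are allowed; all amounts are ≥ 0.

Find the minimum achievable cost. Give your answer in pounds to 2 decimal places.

This is a linear program. Let x1 = kg of calcium carbonate, x2 = kg of titanium dioxide, x3 = kg of carbon black, x4 = kg of phthalo green, x5 = kg of zinc oxide.
min 0.63x1 + 4.48x2 + 2.74x3 + 21.35x4 + 3.84x5 subject to:
  11x1 + 279x2 + 280x3 + 70x4 + 96x5 ≥ 472   (hiding power)
  85x4 ≥ 176   (yellow component)
  x1, x2, x3, x4, x5 ≥ 0.
The optimal basis is {carbon black, phthalo green}; calcium carbonate, titanium dioxide, zinc oxide drop out. The hiding power and yellow component requirements are met with equality.
Optimal quantities: carbon black = 1.1681 kg, phthalo green = 2.0706 kg.
Objective = 2.74·1.1681 + 21.35·2.0706 = 47.4079.

£47.41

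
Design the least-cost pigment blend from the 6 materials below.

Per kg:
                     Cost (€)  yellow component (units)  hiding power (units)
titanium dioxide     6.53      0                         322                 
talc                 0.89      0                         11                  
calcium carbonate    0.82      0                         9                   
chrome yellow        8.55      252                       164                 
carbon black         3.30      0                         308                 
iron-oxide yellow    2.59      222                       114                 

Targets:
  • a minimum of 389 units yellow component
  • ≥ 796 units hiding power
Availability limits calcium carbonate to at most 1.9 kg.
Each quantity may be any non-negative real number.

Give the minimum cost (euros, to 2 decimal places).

Set it up as a linear program. Let x1 = kg of titanium dioxide, x2 = kg of talc, x3 = kg of calcium carbonate, x4 = kg of chrome yellow, x5 = kg of carbon black, x6 = kg of iron-oxide yellow.
min 6.53x1 + 0.89x2 + 0.82x3 + 8.55x4 + 3.3x5 + 2.59x6 subject to:
  252x4 + 222x6 ≥ 389   (yellow component)
  322x1 + 11x2 + 9x3 + 164x4 + 308x5 + 114x6 ≥ 796   (hiding power)
  x3 ≤ 1.9
  x1, x2, x3, x4, x5, x6 ≥ 0.
At the optimum only carbon black, iron-oxide yellow are positive (titanium dioxide, talc, calcium carbonate, chrome yellow = 0). The yellow component and hiding power requirements are met with equality.
So carbon black = 1.936 kg, iron-oxide yellow = 1.752 kg.
Objective = 3.3·1.936 + 2.59·1.752 = 10.9265.

€10.93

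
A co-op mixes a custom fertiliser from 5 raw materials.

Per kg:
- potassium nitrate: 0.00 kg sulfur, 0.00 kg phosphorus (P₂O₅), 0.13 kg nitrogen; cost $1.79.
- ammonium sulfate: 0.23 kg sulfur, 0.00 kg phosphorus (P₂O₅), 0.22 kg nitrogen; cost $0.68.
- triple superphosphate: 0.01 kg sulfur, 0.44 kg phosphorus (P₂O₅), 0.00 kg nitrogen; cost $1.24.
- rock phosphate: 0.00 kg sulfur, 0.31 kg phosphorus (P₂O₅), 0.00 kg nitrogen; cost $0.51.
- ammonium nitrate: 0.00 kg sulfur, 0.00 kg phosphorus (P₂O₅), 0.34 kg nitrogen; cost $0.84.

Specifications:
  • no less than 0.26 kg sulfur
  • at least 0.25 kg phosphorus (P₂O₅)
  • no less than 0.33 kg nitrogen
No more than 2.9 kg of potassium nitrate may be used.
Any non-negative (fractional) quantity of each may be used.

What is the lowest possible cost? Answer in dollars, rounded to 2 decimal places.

$1.38

This is a linear program. Let x1 = kg of potassium nitrate, x2 = kg of ammonium sulfate, x3 = kg of triple superphosphate, x4 = kg of rock phosphate, x5 = kg of ammonium nitrate.
min 1.79x1 + 0.68x2 + 1.24x3 + 0.51x4 + 0.84x5 s.t.:
  0.23x2 + 0.01x3 ≥ 0.26   (sulfur)
  0.44x3 + 0.31x4 ≥ 0.25   (phosphorus (P₂O₅))
  0.13x1 + 0.22x2 + 0.34x5 ≥ 0.33   (nitrogen)
  x1 ≤ 2.9
  x1, x2, x3, x4, x5 ≥ 0.
At the optimum only ammonium sulfate, rock phosphate, ammonium nitrate are positive (potassium nitrate, triple superphosphate = 0). There the sulfur, phosphorus (P₂O₅), nitrogen constraints are tight.
Solving gives x2 = 1.13, x4 = 0.8065, x5 = 0.2391.
Total cost: 0.68·1.13 + 0.51·0.8065 + 0.84·0.2391 = 1.3806.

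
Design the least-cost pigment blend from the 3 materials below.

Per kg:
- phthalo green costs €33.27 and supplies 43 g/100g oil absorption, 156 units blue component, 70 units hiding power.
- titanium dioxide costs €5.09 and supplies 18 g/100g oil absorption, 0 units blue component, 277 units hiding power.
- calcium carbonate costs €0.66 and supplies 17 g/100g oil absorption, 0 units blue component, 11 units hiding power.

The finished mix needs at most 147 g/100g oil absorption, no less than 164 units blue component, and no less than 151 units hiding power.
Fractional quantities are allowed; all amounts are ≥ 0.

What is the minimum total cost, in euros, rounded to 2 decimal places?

€36.40

Let x1 = kg of phthalo green, x2 = kg of titanium dioxide, x3 = kg of calcium carbonate.
min 33.27x1 + 5.09x2 + 0.66x3 s.t.:
  43x1 + 18x2 + 17x3 ≤ 147   (oil absorption)
  156x1 ≥ 164   (blue component)
  70x1 + 277x2 + 11x3 ≥ 151   (hiding power)
  x1, x2, x3 ≥ 0.
The optimal basis is {phthalo green, titanium dioxide}; calcium carbonate drops out. There the blue component and hiding power constraints are tight.
Solving gives x1 = 1.0513, x2 = 0.27946.
Cost = 33.27·1.0513 + 5.09·0.27946 = 36.3992.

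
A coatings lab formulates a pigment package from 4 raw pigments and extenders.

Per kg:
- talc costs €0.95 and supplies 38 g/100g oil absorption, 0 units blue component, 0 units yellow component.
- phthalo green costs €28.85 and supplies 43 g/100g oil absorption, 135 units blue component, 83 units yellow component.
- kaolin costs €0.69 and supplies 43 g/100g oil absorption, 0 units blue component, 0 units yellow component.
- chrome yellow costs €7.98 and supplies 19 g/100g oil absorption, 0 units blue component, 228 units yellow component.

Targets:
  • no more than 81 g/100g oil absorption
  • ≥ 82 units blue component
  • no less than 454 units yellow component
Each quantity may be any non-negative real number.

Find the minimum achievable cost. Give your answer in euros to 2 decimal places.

Treat it as an LP. Let x1 = kg of talc, x2 = kg of phthalo green, x3 = kg of kaolin, x4 = kg of chrome yellow.
Minimize 0.95x1 + 28.85x2 + 0.69x3 + 7.98x4 with:
  38x1 + 43x2 + 43x3 + 19x4 ≤ 81   (oil absorption)
  135x2 ≥ 82   (blue component)
  83x2 + 228x4 ≥ 454   (yellow component)
  x1, x2, x3, x4 ≥ 0.
The minimum-cost mix takes nothing from talc, kaolin — only phthalo green, chrome yellow. The blue component and yellow component requirements are met with equality.
Solving gives x2 = 0.6074, x4 = 1.77.
Total cost: 28.85·0.6074 + 7.98·1.77 = 31.6481.

€31.65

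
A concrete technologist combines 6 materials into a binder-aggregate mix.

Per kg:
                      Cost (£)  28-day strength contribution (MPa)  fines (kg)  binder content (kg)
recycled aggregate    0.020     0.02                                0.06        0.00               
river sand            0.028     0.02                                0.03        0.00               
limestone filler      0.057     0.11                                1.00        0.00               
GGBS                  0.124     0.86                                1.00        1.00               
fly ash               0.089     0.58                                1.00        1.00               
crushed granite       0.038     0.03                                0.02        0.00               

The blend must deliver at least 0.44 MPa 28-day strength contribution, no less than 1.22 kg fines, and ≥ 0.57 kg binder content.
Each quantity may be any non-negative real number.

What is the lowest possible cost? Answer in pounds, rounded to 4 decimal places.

Let x1 = kg of recycled aggregate, x2 = kg of river sand, x3 = kg of limestone filler, x4 = kg of GGBS, x5 = kg of fly ash, x6 = kg of crushed granite.
min 0.02x1 + 0.028x2 + 0.057x3 + 0.124x4 + 0.089x5 + 0.038x6 subject to:
  0.02x1 + 0.02x2 + 0.11x3 + 0.86x4 + 0.58x5 + 0.03x6 ≥ 0.44   (28-day strength contribution)
  0.06x1 + 0.03x2 + 1x3 + 1x4 + 1x5 + 0.02x6 ≥ 1.22   (fines)
  1x4 + 1x5 ≥ 0.57   (binder content)
  x1, x2, x3, x4, x5, x6 ≥ 0.
At the optimum only limestone filler, fly ash are positive (recycled aggregate, river sand, GGBS, crushed granite = 0). Binding constraints: 28-day strength contribution and fines.
Solving gives x3 = 0.5694, x5 = 0.6506.
Total cost: 0.057·0.5694 + 0.089·0.6506 = 0.090359.

£0.0904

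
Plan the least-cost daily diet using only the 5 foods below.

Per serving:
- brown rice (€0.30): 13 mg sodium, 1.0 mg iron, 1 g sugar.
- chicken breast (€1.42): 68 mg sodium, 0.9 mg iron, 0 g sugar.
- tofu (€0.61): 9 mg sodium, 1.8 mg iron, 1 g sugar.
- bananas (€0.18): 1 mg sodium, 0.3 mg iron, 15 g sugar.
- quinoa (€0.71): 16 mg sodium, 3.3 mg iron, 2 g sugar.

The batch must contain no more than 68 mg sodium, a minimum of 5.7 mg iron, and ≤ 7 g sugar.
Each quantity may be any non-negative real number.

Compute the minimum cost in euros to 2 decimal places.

Let x1 = servings of brown rice, x2 = servings of chicken breast, x3 = servings of tofu, x4 = servings of bananas, x5 = servings of quinoa.
Minimize 0.3x1 + 1.42x2 + 0.61x3 + 0.18x4 + 0.71x5 subject to:
  13x1 + 68x2 + 9x3 + 1x4 + 16x5 ≤ 68   (sodium)
  1x1 + 0.9x2 + 1.8x3 + 0.3x4 + 3.3x5 ≥ 5.7   (iron)
  1x1 + 1x3 + 15x4 + 2x5 ≤ 7   (sugar)
  x1, x2, x3, x4, x5 ≥ 0.
At the optimum only quinoa is positive (brown rice, chicken breast, tofu, bananas = 0). There the iron constraint is tight.
Solving gives x5 = 1.727.
Total cost: 0.71·1.727 = 1.2262.

€1.23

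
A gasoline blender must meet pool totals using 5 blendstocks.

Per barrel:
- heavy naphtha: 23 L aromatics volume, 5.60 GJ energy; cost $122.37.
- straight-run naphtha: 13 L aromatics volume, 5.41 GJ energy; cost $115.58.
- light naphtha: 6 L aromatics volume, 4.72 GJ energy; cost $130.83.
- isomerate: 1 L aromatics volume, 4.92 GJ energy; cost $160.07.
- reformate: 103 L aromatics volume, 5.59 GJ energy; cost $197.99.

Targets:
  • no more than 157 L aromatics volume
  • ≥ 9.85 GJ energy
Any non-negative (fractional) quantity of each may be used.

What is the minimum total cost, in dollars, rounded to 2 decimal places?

$210.44

This is a linear program. Let x1 = barrels of heavy naphtha, x2 = barrels of straight-run naphtha, x3 = barrels of light naphtha, x4 = barrels of isomerate, x5 = barrels of reformate.
min 122.37x1 + 115.58x2 + 130.83x3 + 160.07x4 + 197.99x5 s.t.:
  23x1 + 13x2 + 6x3 + 1x4 + 103x5 ≤ 157   (aromatics volume)
  5.6x1 + 5.41x2 + 4.72x3 + 4.92x4 + 5.59x5 ≥ 9.85   (energy)
  x1, x2, x3, x4, x5 ≥ 0.
At the optimum only straight-run naphtha is positive (heavy naphtha, light naphtha, isomerate, reformate = 0). The energy requirement is met with equality.
Solving gives x2 = 1.8207.
Cost = 115.58·1.8207 = 210.4365.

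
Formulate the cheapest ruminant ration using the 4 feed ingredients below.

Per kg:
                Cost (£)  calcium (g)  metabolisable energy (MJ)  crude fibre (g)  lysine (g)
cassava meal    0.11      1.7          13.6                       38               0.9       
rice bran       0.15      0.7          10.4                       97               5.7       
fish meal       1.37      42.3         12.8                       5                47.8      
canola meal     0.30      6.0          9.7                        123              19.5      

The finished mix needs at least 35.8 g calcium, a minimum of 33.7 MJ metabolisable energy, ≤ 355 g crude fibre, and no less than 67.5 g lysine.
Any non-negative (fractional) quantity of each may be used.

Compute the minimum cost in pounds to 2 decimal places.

Set it up as a linear program. Let x1 = kg of cassava meal, x2 = kg of rice bran, x3 = kg of fish meal, x4 = kg of canola meal.
Minimise 0.11x1 + 0.15x2 + 1.37x3 + 0.3x4 s.t.:
  1.7x1 + 0.7x2 + 42.3x3 + 6x4 ≥ 35.8   (calcium)
  13.6x1 + 10.4x2 + 12.8x3 + 9.7x4 ≥ 33.7   (metabolisable energy)
  38x1 + 97x2 + 5x3 + 123x4 ≤ 355   (crude fibre)
  0.9x1 + 5.7x2 + 47.8x3 + 19.5x4 ≥ 67.5   (lysine)
  x1, x2, x3, x4 ≥ 0.
The cheapest feasible vertex uses only cassava meal, fish meal, canola meal; rice bran is not used. There the calcium, metabolisable energy, lysine constraints are tight.
That vertex is x1 = 0.4449, x3 = 0.5218, x4 = 2.162.
Objective = 0.11·0.4449 + 1.37·0.5218 + 0.3·2.162 = 1.4124.

£1.41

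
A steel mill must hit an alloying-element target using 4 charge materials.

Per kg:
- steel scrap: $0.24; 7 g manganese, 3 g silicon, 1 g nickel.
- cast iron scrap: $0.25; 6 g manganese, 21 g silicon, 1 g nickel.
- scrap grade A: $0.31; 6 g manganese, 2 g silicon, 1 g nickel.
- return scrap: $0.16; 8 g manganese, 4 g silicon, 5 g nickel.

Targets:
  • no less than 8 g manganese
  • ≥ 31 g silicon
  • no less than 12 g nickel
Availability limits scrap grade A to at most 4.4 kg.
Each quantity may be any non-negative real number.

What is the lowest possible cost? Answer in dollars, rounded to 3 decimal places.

$0.615

This is a linear program. Let x1 = kg of steel scrap, x2 = kg of cast iron scrap, x3 = kg of scrap grade A, x4 = kg of return scrap.
min 0.24x1 + 0.25x2 + 0.31x3 + 0.16x4 with:
  7x1 + 6x2 + 6x3 + 8x4 ≥ 8   (manganese)
  3x1 + 21x2 + 2x3 + 4x4 ≥ 31   (silicon)
  1x1 + 1x2 + 1x3 + 5x4 ≥ 12   (nickel)
  x3 ≤ 4.4
  x1, x2, x3, x4 ≥ 0.
The optimal basis is {cast iron scrap, return scrap}; steel scrap, scrap grade A drop out. There the silicon and nickel constraints are tight.
Solving gives x2 = 1.059, x4 = 2.188.
Hence cost = 0.25·1.059 + 0.16·2.188 = $0.61483.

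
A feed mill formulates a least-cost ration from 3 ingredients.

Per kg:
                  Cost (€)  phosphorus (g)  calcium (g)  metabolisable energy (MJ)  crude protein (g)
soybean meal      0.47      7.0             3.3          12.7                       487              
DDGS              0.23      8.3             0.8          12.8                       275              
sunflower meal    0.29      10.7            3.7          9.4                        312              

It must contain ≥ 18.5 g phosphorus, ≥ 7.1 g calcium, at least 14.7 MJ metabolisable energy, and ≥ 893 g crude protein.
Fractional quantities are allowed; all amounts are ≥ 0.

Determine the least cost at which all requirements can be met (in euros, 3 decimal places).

Treat it as an LP. Let x1 = kg of soybean meal, x2 = kg of DDGS, x3 = kg of sunflower meal.
Minimize 0.47x1 + 0.23x2 + 0.29x3 s.t.:
  7x1 + 8.3x2 + 10.7x3 ≥ 18.5   (phosphorus)
  3.3x1 + 0.8x2 + 3.7x3 ≥ 7.1   (calcium)
  12.7x1 + 12.8x2 + 9.4x3 ≥ 14.7   (metabolisable energy)
  487x1 + 275x2 + 312x3 ≥ 893   (crude protein)
  x1, x2, x3 ≥ 0.
The cheapest feasible vertex uses only DDGS, sunflower meal; soybean meal is not used. The calcium and crude protein requirements are met with equality.
That vertex is x2 = 1.418, x3 = 1.612.
Hence cost = 0.23·1.418 + 0.29·1.612 = €0.79362.

€0.794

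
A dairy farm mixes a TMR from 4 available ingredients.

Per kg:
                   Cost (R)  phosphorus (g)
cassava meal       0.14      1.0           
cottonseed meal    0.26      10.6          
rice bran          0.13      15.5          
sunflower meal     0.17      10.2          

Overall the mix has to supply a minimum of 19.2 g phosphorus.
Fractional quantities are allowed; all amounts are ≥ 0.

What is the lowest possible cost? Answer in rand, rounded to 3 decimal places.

R0.161

Let x1 = kg of cassava meal, x2 = kg of cottonseed meal, x3 = kg of rice bran, x4 = kg of sunflower meal.
min 0.14x1 + 0.26x2 + 0.13x3 + 0.17x4 subject to:
  1x1 + 10.6x2 + 15.5x3 + 10.2x4 ≥ 19.2   (phosphorus)
  x1, x2, x3, x4 ≥ 0.
The optimal basis is {rice bran}; cassava meal, cottonseed meal, sunflower meal drop out. Binding constraint: phosphorus.
So rice bran = 1.239 kg.
Objective = 0.13·1.239 = 0.16107.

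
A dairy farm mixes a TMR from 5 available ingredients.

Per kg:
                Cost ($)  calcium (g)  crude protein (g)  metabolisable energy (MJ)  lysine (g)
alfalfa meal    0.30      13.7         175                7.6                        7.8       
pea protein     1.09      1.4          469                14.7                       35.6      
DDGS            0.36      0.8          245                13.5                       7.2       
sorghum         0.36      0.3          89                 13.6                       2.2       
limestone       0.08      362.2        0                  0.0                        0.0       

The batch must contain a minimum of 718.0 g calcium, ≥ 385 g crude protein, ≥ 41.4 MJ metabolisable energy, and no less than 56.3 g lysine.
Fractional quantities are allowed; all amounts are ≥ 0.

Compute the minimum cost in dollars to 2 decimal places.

Set it up as a linear program. Let x1 = kg of alfalfa meal, x2 = kg of pea protein, x3 = kg of DDGS, x4 = kg of sorghum, x5 = kg of limestone.
Minimize 0.3x1 + 1.09x2 + 0.36x3 + 0.36x4 + 0.08x5 s.t.:
  13.7x1 + 1.4x2 + 0.8x3 + 0.3x4 + 362.2x5 ≥ 718   (calcium)
  175x1 + 469x2 + 245x3 + 89x4 ≥ 385   (crude protein)
  7.6x1 + 14.7x2 + 13.5x3 + 13.6x4 ≥ 41.4   (metabolisable energy)
  7.8x1 + 35.6x2 + 7.2x3 + 2.2x4 ≥ 56.3   (lysine)
  x1, x2, x3, x4, x5 ≥ 0.
At the optimum only pea protein, DDGS, limestone are positive (alfalfa meal, sorghum = 0). There the calcium, metabolisable energy, lysine constraints are tight.
So pea protein = 1.233 kg, DDGS = 1.724 kg, limestone = 1.974 kg.
Cost = 1.09·1.233 + 0.36·1.724 + 0.08·1.974 = 2.1225.

$2.12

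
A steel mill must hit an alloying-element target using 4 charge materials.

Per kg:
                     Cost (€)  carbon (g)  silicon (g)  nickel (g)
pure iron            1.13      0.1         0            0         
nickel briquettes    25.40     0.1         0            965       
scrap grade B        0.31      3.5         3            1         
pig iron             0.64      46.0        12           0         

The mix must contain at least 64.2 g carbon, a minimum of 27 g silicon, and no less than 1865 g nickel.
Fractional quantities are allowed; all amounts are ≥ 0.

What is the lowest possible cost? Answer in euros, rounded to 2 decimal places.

Let x1 = kg of pure iron, x2 = kg of nickel briquettes, x3 = kg of scrap grade B, x4 = kg of pig iron.
Minimize 1.13x1 + 25.4x2 + 0.31x3 + 0.64x4 subject to:
  0.1x1 + 0.1x2 + 3.5x3 + 46x4 ≥ 64.2   (carbon)
  3x3 + 12x4 ≥ 27   (silicon)
  965x2 + 1x3 ≥ 1865   (nickel)
  x1, x2, x3, x4 ≥ 0.
At the optimum only nickel briquettes, pig iron are positive (pure iron, scrap grade B = 0). Binding constraints: silicon and nickel.
So nickel briquettes = 1.9326 kg, pig iron = 2.25 kg.
Hence cost = 25.4·1.9326 + 0.64·2.25 = €50.5280.

€50.53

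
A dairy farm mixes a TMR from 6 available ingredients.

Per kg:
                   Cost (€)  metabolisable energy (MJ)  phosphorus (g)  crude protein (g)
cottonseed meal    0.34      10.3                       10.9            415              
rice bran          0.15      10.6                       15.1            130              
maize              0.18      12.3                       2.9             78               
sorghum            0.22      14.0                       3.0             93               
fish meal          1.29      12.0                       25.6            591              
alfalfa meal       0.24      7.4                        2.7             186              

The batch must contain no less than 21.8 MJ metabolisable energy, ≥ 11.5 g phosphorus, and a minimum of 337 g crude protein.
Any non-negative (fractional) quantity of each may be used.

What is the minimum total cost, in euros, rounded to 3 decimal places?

Let x1 = kg of cottonseed meal, x2 = kg of rice bran, x3 = kg of maize, x4 = kg of sorghum, x5 = kg of fish meal, x6 = kg of alfalfa meal.
Minimise 0.34x1 + 0.15x2 + 0.18x3 + 0.22x4 + 1.29x5 + 0.24x6 s.t.:
  10.3x1 + 10.6x2 + 12.3x3 + 14x4 + 12x5 + 7.4x6 ≥ 21.8   (metabolisable energy)
  10.9x1 + 15.1x2 + 2.9x3 + 3x4 + 25.6x5 + 2.7x6 ≥ 11.5   (phosphorus)
  415x1 + 130x2 + 78x3 + 93x4 + 591x5 + 186x6 ≥ 337   (crude protein)
  x1, x2, x3, x4, x5, x6 ≥ 0.
The cheapest feasible vertex uses only cottonseed meal, rice bran; maize, sorghum, fish meal, alfalfa meal are not used. The metabolisable energy and crude protein requirements are met with equality.
Solving gives x1 = 0.2412, x2 = 1.822.
Objective = 0.34·0.2412 + 0.15·1.822 = 0.35531.

€0.355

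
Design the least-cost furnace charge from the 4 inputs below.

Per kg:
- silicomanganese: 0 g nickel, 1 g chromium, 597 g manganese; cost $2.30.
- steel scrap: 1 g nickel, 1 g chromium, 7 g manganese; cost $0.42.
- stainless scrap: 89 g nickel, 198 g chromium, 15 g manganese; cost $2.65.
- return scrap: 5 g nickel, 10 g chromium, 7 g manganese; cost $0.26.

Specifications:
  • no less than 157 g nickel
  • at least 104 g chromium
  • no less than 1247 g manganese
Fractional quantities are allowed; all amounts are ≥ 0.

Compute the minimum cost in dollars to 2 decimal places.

$9.38

Treat it as an LP. Let x1 = kg of silicomanganese, x2 = kg of steel scrap, x3 = kg of stainless scrap, x4 = kg of return scrap.
min 2.3x1 + 0.42x2 + 2.65x3 + 0.26x4 with:
  1x2 + 89x3 + 5x4 ≥ 157   (nickel)
  1x1 + 1x2 + 198x3 + 10x4 ≥ 104   (chromium)
  597x1 + 7x2 + 15x3 + 7x4 ≥ 1247   (manganese)
  x1, x2, x3, x4 ≥ 0.
The cheapest feasible vertex uses only silicomanganese, stainless scrap; steel scrap, return scrap are not used. There the nickel and manganese constraints are tight.
Solving gives x1 = 2.044, x3 = 1.764.
Total cost: 2.3·2.044 + 2.65·1.764 = 9.3758.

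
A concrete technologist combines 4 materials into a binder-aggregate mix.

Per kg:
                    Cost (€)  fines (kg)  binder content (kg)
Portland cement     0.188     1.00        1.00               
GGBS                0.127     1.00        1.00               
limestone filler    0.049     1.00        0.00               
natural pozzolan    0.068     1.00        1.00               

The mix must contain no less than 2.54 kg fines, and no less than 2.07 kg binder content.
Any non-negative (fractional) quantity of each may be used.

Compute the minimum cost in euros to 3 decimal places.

€0.164

This is a linear program. Let x1 = kg of Portland cement, x2 = kg of GGBS, x3 = kg of limestone filler, x4 = kg of natural pozzolan.
min 0.188x1 + 0.127x2 + 0.049x3 + 0.068x4 with:
  1x1 + 1x2 + 1x3 + 1x4 ≥ 2.54   (fines)
  1x1 + 1x2 + 1x4 ≥ 2.07   (binder content)
  x1, x2, x3, x4 ≥ 0.
The minimum-cost mix takes nothing from Portland cement, GGBS — only limestone filler, natural pozzolan. The fines and binder content requirements are met with equality.
So limestone filler = 0.47 kg, natural pozzolan = 2.07 kg.
Hence cost = 0.049·0.47 + 0.068·2.07 = €0.16379.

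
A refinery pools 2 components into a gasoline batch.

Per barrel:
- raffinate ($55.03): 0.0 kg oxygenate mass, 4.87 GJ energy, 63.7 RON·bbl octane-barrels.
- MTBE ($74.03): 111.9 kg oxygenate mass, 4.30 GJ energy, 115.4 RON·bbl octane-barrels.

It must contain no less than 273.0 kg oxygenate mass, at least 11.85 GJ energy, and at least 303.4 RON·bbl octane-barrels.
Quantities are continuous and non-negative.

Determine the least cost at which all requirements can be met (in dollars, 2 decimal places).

Treat it as an LP. Let x1 = barrels of raffinate, x2 = barrels of MTBE.
Minimise 55.03x1 + 74.03x2 with:
  111.9x2 ≥ 273   (oxygenate mass)
  4.87x1 + 4.3x2 ≥ 11.85   (energy)
  63.7x1 + 115.4x2 ≥ 303.4   (octane-barrels)
  x1, x2 ≥ 0.
Both inputs are positive at the optimum. There the energy and octane-barrels constraints are tight.
Solving gives x1 = 0.218232, x2 = 2.50865.
Objective = 55.03·0.218232 + 74.03·2.50865 = 197.7247.

$197.72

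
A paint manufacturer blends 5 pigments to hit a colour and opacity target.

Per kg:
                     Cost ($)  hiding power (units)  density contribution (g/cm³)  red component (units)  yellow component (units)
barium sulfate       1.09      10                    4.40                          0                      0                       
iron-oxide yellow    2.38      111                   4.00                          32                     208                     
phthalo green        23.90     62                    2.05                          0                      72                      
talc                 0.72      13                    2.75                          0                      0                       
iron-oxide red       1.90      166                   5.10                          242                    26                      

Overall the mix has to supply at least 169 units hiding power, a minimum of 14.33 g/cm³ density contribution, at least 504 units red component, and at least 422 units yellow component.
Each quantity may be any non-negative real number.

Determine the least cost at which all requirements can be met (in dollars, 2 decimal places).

Set it up as a linear program. Let x1 = kg of barium sulfate, x2 = kg of iron-oxide yellow, x3 = kg of phthalo green, x4 = kg of talc, x5 = kg of iron-oxide red.
min 1.09x1 + 2.38x2 + 23.9x3 + 0.72x4 + 1.9x5 subject to:
  10x1 + 111x2 + 62x3 + 13x4 + 166x5 ≥ 169   (hiding power)
  4.4x1 + 4x2 + 2.05x3 + 2.75x4 + 5.1x5 ≥ 14.33   (density contribution)
  32x2 + 242x5 ≥ 504   (red component)
  208x2 + 72x3 + 26x5 ≥ 422   (yellow component)
  x1, x2, x3, x4, x5 ≥ 0.
At the optimum only iron-oxide yellow, iron-oxide red are positive (barium sulfate, phthalo green, talc = 0). Binding constraints: red component and yellow component.
Optimal quantities: iron-oxide yellow = 1.7982 kg, iron-oxide red = 1.8449 kg.
Objective = 2.38·1.7982 + 1.9·1.8449 = 7.78503.

$7.79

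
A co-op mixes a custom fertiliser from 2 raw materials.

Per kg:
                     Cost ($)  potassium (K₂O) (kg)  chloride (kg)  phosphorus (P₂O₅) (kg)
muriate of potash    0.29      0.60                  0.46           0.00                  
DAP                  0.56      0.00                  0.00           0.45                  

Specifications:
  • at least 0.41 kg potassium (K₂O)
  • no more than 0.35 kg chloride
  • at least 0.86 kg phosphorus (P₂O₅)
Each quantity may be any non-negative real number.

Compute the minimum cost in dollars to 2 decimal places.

Treat it as an LP. Let x1 = kg of muriate of potash, x2 = kg of DAP.
min 0.29x1 + 0.56x2 subject to:
  0.6x1 ≥ 0.41   (potassium (K₂O))
  0.46x1 ≤ 0.35   (chloride)
  0.45x2 ≥ 0.86   (phosphorus (P₂O₅))
  x1, x2 ≥ 0.
Both inputs are positive at the optimum. There the potassium (K₂O) and phosphorus (P₂O₅) constraints are tight.
That vertex is x1 = 0.6833, x2 = 1.911.
Cost = 0.29·0.6833 + 0.56·1.911 = 1.2683.

$1.27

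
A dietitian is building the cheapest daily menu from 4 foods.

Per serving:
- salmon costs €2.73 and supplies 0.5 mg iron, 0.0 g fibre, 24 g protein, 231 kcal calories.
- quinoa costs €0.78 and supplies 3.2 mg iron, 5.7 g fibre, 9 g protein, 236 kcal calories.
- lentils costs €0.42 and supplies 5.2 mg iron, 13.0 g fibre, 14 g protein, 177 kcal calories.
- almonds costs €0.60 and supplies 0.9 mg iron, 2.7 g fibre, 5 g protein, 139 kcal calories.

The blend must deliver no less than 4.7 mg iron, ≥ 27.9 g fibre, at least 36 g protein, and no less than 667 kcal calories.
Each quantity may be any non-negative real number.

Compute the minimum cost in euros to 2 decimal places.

Let x1 = servings of salmon, x2 = servings of quinoa, x3 = servings of lentils, x4 = servings of almonds.
Minimize 2.73x1 + 0.78x2 + 0.42x3 + 0.6x4 s.t.:
  0.5x1 + 3.2x2 + 5.2x3 + 0.9x4 ≥ 4.7   (iron)
  5.7x2 + 13x3 + 2.7x4 ≥ 27.9   (fibre)
  24x1 + 9x2 + 14x3 + 5x4 ≥ 36   (protein)
  231x1 + 236x2 + 177x3 + 139x4 ≥ 667   (calories)
  x1, x2, x3, x4 ≥ 0.
The optimal basis is {lentils}; salmon, quinoa, almonds drop out. The calories requirement is met with equality.
Optimal quantities: lentils = 3.768 servings.
Total cost: 0.42·3.768 = 1.5826.

€1.58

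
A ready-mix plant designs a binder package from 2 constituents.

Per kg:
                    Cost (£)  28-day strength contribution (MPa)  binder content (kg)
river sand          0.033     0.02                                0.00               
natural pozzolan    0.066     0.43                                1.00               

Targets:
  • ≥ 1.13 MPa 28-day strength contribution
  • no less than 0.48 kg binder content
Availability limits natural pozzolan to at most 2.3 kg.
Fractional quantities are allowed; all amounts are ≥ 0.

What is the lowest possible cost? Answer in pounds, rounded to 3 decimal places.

£0.384

Let x1 = kg of river sand, x2 = kg of natural pozzolan.
Minimise 0.033x1 + 0.066x2 subject to:
  0.02x1 + 0.43x2 ≥ 1.13   (28-day strength contribution)
  1x2 ≥ 0.48   (binder content)
  x2 ≤ 2.3
  x1, x2 ≥ 0.
Both inputs are positive at the optimum. Binding constraints: 28-day strength contribution and the natural pozzolan cap.
So river sand = 7.05 kg, natural pozzolan = 2.3 kg.
Objective = 0.033·7.05 + 0.066·2.3 = 0.38445.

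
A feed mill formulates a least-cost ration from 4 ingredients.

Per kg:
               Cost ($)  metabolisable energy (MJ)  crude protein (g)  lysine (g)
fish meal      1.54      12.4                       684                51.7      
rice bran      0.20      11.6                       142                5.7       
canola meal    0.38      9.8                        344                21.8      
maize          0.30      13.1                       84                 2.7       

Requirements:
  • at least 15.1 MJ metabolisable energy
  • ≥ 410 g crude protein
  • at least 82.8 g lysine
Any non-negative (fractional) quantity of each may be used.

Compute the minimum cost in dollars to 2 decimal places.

Let x1 = kg of fish meal, x2 = kg of rice bran, x3 = kg of canola meal, x4 = kg of maize.
Minimise 1.54x1 + 0.2x2 + 0.38x3 + 0.3x4 with:
  12.4x1 + 11.6x2 + 9.8x3 + 13.1x4 ≥ 15.1   (metabolisable energy)
  684x1 + 142x2 + 344x3 + 84x4 ≥ 410   (crude protein)
  51.7x1 + 5.7x2 + 21.8x3 + 2.7x4 ≥ 82.8   (lysine)
  x1, x2, x3, x4 ≥ 0.
The optimal basis is {canola meal}; fish meal, rice bran, maize drop out. There the lysine constraint is tight.
That vertex is x3 = 3.798.
Objective = 0.38·3.798 = 1.4432.

$1.44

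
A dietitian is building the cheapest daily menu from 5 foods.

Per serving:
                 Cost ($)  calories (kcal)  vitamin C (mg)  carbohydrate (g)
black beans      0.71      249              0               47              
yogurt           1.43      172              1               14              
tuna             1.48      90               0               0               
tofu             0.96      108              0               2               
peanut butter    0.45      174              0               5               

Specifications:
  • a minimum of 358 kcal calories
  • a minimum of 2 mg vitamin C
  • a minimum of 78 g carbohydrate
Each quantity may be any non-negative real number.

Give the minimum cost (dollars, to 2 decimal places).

Let x1 = servings of black beans, x2 = servings of yogurt, x3 = servings of tuna, x4 = servings of tofu, x5 = servings of peanut butter.
min 0.71x1 + 1.43x2 + 1.48x3 + 0.96x4 + 0.45x5 subject to:
  249x1 + 172x2 + 90x3 + 108x4 + 174x5 ≥ 358   (calories)
  1x2 ≥ 2   (vitamin C)
  47x1 + 14x2 + 2x4 + 5x5 ≥ 78   (carbohydrate)
  x1, x2, x3, x4, x5 ≥ 0.
At the optimum only black beans, yogurt are positive (tuna, tofu, peanut butter = 0). Binding constraints: vitamin C and carbohydrate.
Solving gives x1 = 1.064, x2 = 2.
Objective = 0.71·1.064 + 1.43·2 = 3.6154.

$3.62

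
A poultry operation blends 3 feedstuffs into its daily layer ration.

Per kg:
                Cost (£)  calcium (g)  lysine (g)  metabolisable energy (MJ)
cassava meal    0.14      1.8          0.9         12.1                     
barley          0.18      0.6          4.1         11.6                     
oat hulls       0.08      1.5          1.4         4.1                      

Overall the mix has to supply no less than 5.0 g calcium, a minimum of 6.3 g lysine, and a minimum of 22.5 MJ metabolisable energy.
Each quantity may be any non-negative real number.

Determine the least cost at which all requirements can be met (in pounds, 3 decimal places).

£0.370

Set it up as a linear program. Let x1 = kg of cassava meal, x2 = kg of barley, x3 = kg of oat hulls.
Minimize 0.14x1 + 0.18x2 + 0.08x3 s.t.:
  1.8x1 + 0.6x2 + 1.5x3 ≥ 5   (calcium)
  0.9x1 + 4.1x2 + 1.4x3 ≥ 6.3   (lysine)
  12.1x1 + 11.6x2 + 4.1x3 ≥ 22.5   (metabolisable energy)
  x1, x2, x3 ≥ 0.
All 3 inputs are positive at the optimum. The calcium, lysine, metabolisable energy requirements are met with equality.
Solving gives x1 = 0.4521, x2 = 0.561, x3 = 2.566.
Cost = 0.14·0.4521 + 0.18·0.561 + 0.08·2.566 = 0.36955.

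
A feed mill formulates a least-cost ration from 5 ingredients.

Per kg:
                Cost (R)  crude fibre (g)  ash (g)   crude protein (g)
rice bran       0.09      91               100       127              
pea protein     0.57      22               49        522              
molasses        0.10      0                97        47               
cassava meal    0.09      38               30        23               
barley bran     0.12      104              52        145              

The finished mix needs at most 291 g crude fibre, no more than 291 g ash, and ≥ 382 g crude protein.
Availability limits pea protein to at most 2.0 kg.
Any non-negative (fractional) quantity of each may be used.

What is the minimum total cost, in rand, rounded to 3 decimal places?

R0.273

Let x1 = kg of rice bran, x2 = kg of pea protein, x3 = kg of molasses, x4 = kg of cassava meal, x5 = kg of barley bran.
Minimise 0.09x1 + 0.57x2 + 0.1x3 + 0.09x4 + 0.12x5 with:
  91x1 + 22x2 + 38x4 + 104x5 ≤ 291   (crude fibre)
  100x1 + 49x2 + 97x3 + 30x4 + 52x5 ≤ 291   (ash)
  127x1 + 522x2 + 47x3 + 23x4 + 145x5 ≥ 382   (crude protein)
  x2 ≤ 2
  x1, x2, x3, x4, x5 ≥ 0.
At the optimum only rice bran, barley bran are positive (pea protein, molasses, cassava meal = 0). There the ash and crude protein constraints are tight.
Solving gives x1 = 2.828, x5 = 0.1574.
Cost = 0.09·2.828 + 0.12·0.1574 = 0.27341.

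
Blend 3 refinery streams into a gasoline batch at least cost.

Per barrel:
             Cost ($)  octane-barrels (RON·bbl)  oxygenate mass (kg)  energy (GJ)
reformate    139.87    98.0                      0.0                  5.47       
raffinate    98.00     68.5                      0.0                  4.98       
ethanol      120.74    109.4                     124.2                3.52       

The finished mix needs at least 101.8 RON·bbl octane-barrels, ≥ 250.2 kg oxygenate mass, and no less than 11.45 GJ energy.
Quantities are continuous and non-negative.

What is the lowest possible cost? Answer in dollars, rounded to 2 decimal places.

$329.01

Let x1 = barrels of reformate, x2 = barrels of raffinate, x3 = barrels of ethanol.
min 139.87x1 + 98x2 + 120.74x3 with:
  98x1 + 68.5x2 + 109.4x3 ≥ 101.8   (octane-barrels)
  124.2x3 ≥ 250.2   (oxygenate mass)
  5.47x1 + 4.98x2 + 3.52x3 ≥ 11.45   (energy)
  x1, x2, x3 ≥ 0.
The cheapest feasible vertex uses only raffinate, ethanol; reformate is not used. The oxygenate mass and energy requirements are met with equality.
Solving gives x2 = 0.8753, x3 = 2.0145.
Total cost: 98·0.8753 + 120.74·2.0145 = 329.0101.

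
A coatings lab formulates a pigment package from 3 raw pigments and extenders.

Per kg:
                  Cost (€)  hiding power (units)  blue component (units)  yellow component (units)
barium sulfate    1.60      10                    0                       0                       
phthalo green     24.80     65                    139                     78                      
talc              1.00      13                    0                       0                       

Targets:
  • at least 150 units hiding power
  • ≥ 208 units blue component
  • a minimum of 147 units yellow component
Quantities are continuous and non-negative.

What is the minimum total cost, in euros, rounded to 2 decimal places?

Let x1 = kg of barium sulfate, x2 = kg of phthalo green, x3 = kg of talc.
Minimize 1.6x1 + 24.8x2 + 1x3 s.t.:
  10x1 + 65x2 + 13x3 ≥ 150   (hiding power)
  139x2 ≥ 208   (blue component)
  78x2 ≥ 147   (yellow component)
  x1, x2, x3 ≥ 0.
The optimal basis is {phthalo green, talc}; barium sulfate drops out. Binding constraints: hiding power and yellow component.
Optimal quantities: phthalo green = 1.8846 kg, talc = 2.1154 kg.
Cost = 24.8·1.8846 + 1·2.1154 = 48.8535.

€48.85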